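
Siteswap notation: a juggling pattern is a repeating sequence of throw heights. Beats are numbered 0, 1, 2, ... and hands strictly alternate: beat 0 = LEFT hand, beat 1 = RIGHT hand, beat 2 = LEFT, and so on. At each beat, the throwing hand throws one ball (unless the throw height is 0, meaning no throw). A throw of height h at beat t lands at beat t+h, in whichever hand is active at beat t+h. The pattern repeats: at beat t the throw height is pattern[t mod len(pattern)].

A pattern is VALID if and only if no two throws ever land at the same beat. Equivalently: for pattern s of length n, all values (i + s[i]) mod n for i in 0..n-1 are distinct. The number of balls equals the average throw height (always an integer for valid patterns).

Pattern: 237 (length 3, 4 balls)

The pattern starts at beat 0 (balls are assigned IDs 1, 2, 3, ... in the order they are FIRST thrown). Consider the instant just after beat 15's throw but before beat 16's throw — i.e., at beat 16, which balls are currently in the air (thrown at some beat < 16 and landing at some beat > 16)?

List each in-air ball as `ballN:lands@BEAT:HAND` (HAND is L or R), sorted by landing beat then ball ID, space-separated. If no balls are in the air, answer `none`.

Beat 0 (L): throw ball1 h=2 -> lands@2:L; in-air after throw: [b1@2:L]
Beat 1 (R): throw ball2 h=3 -> lands@4:L; in-air after throw: [b1@2:L b2@4:L]
Beat 2 (L): throw ball1 h=7 -> lands@9:R; in-air after throw: [b2@4:L b1@9:R]
Beat 3 (R): throw ball3 h=2 -> lands@5:R; in-air after throw: [b2@4:L b3@5:R b1@9:R]
Beat 4 (L): throw ball2 h=3 -> lands@7:R; in-air after throw: [b3@5:R b2@7:R b1@9:R]
Beat 5 (R): throw ball3 h=7 -> lands@12:L; in-air after throw: [b2@7:R b1@9:R b3@12:L]
Beat 6 (L): throw ball4 h=2 -> lands@8:L; in-air after throw: [b2@7:R b4@8:L b1@9:R b3@12:L]
Beat 7 (R): throw ball2 h=3 -> lands@10:L; in-air after throw: [b4@8:L b1@9:R b2@10:L b3@12:L]
Beat 8 (L): throw ball4 h=7 -> lands@15:R; in-air after throw: [b1@9:R b2@10:L b3@12:L b4@15:R]
Beat 9 (R): throw ball1 h=2 -> lands@11:R; in-air after throw: [b2@10:L b1@11:R b3@12:L b4@15:R]
Beat 10 (L): throw ball2 h=3 -> lands@13:R; in-air after throw: [b1@11:R b3@12:L b2@13:R b4@15:R]
Beat 11 (R): throw ball1 h=7 -> lands@18:L; in-air after throw: [b3@12:L b2@13:R b4@15:R b1@18:L]
Beat 12 (L): throw ball3 h=2 -> lands@14:L; in-air after throw: [b2@13:R b3@14:L b4@15:R b1@18:L]
Beat 13 (R): throw ball2 h=3 -> lands@16:L; in-air after throw: [b3@14:L b4@15:R b2@16:L b1@18:L]
Beat 14 (L): throw ball3 h=7 -> lands@21:R; in-air after throw: [b4@15:R b2@16:L b1@18:L b3@21:R]
Beat 15 (R): throw ball4 h=2 -> lands@17:R; in-air after throw: [b2@16:L b4@17:R b1@18:L b3@21:R]
Beat 16 (L): throw ball2 h=3 -> lands@19:R; in-air after throw: [b4@17:R b1@18:L b2@19:R b3@21:R]

Answer: ball4:lands@17:R ball1:lands@18:L ball3:lands@21:R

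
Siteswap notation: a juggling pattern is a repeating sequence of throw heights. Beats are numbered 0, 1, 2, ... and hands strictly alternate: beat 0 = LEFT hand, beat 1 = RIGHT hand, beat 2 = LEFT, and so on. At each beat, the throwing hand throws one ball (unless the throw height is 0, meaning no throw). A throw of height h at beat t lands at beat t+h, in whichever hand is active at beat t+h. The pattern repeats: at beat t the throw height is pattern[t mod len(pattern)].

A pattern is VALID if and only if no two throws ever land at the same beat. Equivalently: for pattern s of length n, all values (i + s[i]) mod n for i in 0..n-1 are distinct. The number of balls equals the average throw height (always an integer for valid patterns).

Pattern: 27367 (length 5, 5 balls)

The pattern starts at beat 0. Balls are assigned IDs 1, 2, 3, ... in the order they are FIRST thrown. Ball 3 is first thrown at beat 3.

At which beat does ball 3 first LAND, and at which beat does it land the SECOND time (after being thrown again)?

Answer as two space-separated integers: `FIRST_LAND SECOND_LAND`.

Answer: 9 16

Derivation:
Beat 0 (L): throw ball1 h=2 -> lands@2:L; in-air after throw: [b1@2:L]
Beat 1 (R): throw ball2 h=7 -> lands@8:L; in-air after throw: [b1@2:L b2@8:L]
Beat 2 (L): throw ball1 h=3 -> lands@5:R; in-air after throw: [b1@5:R b2@8:L]
Beat 3 (R): throw ball3 h=6 -> lands@9:R; in-air after throw: [b1@5:R b2@8:L b3@9:R]
Beat 4 (L): throw ball4 h=7 -> lands@11:R; in-air after throw: [b1@5:R b2@8:L b3@9:R b4@11:R]
Beat 5 (R): throw ball1 h=2 -> lands@7:R; in-air after throw: [b1@7:R b2@8:L b3@9:R b4@11:R]
Beat 6 (L): throw ball5 h=7 -> lands@13:R; in-air after throw: [b1@7:R b2@8:L b3@9:R b4@11:R b5@13:R]
Beat 7 (R): throw ball1 h=3 -> lands@10:L; in-air after throw: [b2@8:L b3@9:R b1@10:L b4@11:R b5@13:R]
Beat 8 (L): throw ball2 h=6 -> lands@14:L; in-air after throw: [b3@9:R b1@10:L b4@11:R b5@13:R b2@14:L]
Beat 9 (R): throw ball3 h=7 -> lands@16:L; in-air after throw: [b1@10:L b4@11:R b5@13:R b2@14:L b3@16:L]
Beat 10 (L): throw ball1 h=2 -> lands@12:L; in-air after throw: [b4@11:R b1@12:L b5@13:R b2@14:L b3@16:L]
Beat 11 (R): throw ball4 h=7 -> lands@18:L; in-air after throw: [b1@12:L b5@13:R b2@14:L b3@16:L b4@18:L]
Ball 3: thrown@3 h=6 -> first land @9; rethrown@9 h=7 -> second land @16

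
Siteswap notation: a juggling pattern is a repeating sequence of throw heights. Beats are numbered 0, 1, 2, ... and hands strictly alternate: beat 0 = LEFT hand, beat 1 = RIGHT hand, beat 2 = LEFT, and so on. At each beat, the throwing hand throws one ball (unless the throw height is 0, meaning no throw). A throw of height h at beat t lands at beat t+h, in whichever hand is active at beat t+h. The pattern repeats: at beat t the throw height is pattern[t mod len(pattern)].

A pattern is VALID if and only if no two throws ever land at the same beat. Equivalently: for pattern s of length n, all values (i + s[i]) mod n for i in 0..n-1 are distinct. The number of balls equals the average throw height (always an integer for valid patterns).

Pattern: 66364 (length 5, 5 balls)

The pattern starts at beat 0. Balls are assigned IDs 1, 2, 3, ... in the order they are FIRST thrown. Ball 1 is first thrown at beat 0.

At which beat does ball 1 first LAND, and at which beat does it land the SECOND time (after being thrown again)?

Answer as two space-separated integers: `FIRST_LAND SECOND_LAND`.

Beat 0 (L): throw ball1 h=6 -> lands@6:L; in-air after throw: [b1@6:L]
Beat 1 (R): throw ball2 h=6 -> lands@7:R; in-air after throw: [b1@6:L b2@7:R]
Beat 2 (L): throw ball3 h=3 -> lands@5:R; in-air after throw: [b3@5:R b1@6:L b2@7:R]
Beat 3 (R): throw ball4 h=6 -> lands@9:R; in-air after throw: [b3@5:R b1@6:L b2@7:R b4@9:R]
Beat 4 (L): throw ball5 h=4 -> lands@8:L; in-air after throw: [b3@5:R b1@6:L b2@7:R b5@8:L b4@9:R]
Beat 5 (R): throw ball3 h=6 -> lands@11:R; in-air after throw: [b1@6:L b2@7:R b5@8:L b4@9:R b3@11:R]
Beat 6 (L): throw ball1 h=6 -> lands@12:L; in-air after throw: [b2@7:R b5@8:L b4@9:R b3@11:R b1@12:L]
Beat 7 (R): throw ball2 h=3 -> lands@10:L; in-air after throw: [b5@8:L b4@9:R b2@10:L b3@11:R b1@12:L]
Beat 8 (L): throw ball5 h=6 -> lands@14:L; in-air after throw: [b4@9:R b2@10:L b3@11:R b1@12:L b5@14:L]
Beat 9 (R): throw ball4 h=4 -> lands@13:R; in-air after throw: [b2@10:L b3@11:R b1@12:L b4@13:R b5@14:L]
Beat 10 (L): throw ball2 h=6 -> lands@16:L; in-air after throw: [b3@11:R b1@12:L b4@13:R b5@14:L b2@16:L]
Beat 11 (R): throw ball3 h=6 -> lands@17:R; in-air after throw: [b1@12:L b4@13:R b5@14:L b2@16:L b3@17:R]
Beat 12 (L): throw ball1 h=3 -> lands@15:R; in-air after throw: [b4@13:R b5@14:L b1@15:R b2@16:L b3@17:R]
Ball 1: thrown@0 h=6 -> first land @6; rethrown@6 h=6 -> second land @12

Answer: 6 12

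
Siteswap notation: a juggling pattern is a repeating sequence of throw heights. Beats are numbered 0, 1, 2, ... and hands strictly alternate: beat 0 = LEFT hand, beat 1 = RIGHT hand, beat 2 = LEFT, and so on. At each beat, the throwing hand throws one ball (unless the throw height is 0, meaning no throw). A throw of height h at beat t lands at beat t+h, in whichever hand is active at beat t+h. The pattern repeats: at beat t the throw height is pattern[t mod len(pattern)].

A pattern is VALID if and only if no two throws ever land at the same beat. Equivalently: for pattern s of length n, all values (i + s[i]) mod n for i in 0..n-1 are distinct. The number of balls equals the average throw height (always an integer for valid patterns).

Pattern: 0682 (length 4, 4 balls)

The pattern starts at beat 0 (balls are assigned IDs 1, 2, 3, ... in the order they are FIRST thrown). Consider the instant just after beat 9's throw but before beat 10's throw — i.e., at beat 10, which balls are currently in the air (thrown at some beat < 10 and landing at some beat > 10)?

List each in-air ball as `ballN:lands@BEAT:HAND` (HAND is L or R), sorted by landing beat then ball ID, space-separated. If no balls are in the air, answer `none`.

Beat 1 (R): throw ball1 h=6 -> lands@7:R; in-air after throw: [b1@7:R]
Beat 2 (L): throw ball2 h=8 -> lands@10:L; in-air after throw: [b1@7:R b2@10:L]
Beat 3 (R): throw ball3 h=2 -> lands@5:R; in-air after throw: [b3@5:R b1@7:R b2@10:L]
Beat 5 (R): throw ball3 h=6 -> lands@11:R; in-air after throw: [b1@7:R b2@10:L b3@11:R]
Beat 6 (L): throw ball4 h=8 -> lands@14:L; in-air after throw: [b1@7:R b2@10:L b3@11:R b4@14:L]
Beat 7 (R): throw ball1 h=2 -> lands@9:R; in-air after throw: [b1@9:R b2@10:L b3@11:R b4@14:L]
Beat 9 (R): throw ball1 h=6 -> lands@15:R; in-air after throw: [b2@10:L b3@11:R b4@14:L b1@15:R]
Beat 10 (L): throw ball2 h=8 -> lands@18:L; in-air after throw: [b3@11:R b4@14:L b1@15:R b2@18:L]

Answer: ball3:lands@11:R ball4:lands@14:L ball1:lands@15:R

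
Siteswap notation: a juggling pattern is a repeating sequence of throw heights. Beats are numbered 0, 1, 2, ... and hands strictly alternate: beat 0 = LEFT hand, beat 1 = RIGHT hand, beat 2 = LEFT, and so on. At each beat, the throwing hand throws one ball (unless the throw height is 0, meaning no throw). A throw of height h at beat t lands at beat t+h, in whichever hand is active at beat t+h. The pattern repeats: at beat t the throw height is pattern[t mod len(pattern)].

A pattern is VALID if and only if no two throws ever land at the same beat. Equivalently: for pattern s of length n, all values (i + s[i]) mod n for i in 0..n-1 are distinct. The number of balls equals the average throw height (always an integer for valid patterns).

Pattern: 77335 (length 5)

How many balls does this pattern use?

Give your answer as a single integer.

Pattern = [7, 7, 3, 3, 5], length n = 5
  position 0: throw height = 7, running sum = 7
  position 1: throw height = 7, running sum = 14
  position 2: throw height = 3, running sum = 17
  position 3: throw height = 3, running sum = 20
  position 4: throw height = 5, running sum = 25
Total sum = 25; balls = sum / n = 25 / 5 = 5

Answer: 5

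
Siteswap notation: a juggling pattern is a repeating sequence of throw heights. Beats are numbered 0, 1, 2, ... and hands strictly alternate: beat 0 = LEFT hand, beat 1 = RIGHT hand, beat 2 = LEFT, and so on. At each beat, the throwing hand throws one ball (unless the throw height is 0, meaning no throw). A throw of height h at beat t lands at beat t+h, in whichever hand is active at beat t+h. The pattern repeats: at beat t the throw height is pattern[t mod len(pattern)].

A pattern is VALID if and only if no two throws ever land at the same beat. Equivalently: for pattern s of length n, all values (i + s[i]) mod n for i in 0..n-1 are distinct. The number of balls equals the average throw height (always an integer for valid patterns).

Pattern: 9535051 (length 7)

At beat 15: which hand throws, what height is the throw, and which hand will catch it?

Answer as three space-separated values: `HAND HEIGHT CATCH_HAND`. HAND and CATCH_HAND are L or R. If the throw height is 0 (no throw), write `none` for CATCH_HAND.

Beat 15: 15 mod 2 = 1, so hand = R
Throw height = pattern[15 mod 7] = pattern[1] = 5
Lands at beat 15+5=20, 20 mod 2 = 0, so catch hand = L

Answer: R 5 L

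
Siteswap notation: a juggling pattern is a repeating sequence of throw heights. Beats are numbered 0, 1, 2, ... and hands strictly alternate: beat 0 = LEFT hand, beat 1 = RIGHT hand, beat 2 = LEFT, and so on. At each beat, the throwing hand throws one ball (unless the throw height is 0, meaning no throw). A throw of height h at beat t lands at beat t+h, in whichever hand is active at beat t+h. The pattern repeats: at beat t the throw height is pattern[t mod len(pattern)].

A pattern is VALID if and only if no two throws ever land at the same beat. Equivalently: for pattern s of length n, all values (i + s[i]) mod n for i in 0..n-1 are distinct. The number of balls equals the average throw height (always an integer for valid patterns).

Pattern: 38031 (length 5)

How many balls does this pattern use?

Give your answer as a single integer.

Answer: 3

Derivation:
Pattern = [3, 8, 0, 3, 1], length n = 5
  position 0: throw height = 3, running sum = 3
  position 1: throw height = 8, running sum = 11
  position 2: throw height = 0, running sum = 11
  position 3: throw height = 3, running sum = 14
  position 4: throw height = 1, running sum = 15
Total sum = 15; balls = sum / n = 15 / 5 = 3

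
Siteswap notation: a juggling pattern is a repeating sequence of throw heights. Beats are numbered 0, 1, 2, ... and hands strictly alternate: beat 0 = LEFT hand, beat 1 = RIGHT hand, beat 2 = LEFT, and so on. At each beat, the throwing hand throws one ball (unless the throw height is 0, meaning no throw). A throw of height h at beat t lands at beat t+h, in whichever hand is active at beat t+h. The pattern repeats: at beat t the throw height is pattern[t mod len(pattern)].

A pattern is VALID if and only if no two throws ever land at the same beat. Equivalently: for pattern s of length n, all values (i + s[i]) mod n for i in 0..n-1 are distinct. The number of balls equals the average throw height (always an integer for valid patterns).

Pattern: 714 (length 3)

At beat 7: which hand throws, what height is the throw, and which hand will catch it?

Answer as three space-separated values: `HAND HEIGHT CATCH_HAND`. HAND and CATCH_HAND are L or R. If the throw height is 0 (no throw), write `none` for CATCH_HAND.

Answer: R 1 L

Derivation:
Beat 7: 7 mod 2 = 1, so hand = R
Throw height = pattern[7 mod 3] = pattern[1] = 1
Lands at beat 7+1=8, 8 mod 2 = 0, so catch hand = L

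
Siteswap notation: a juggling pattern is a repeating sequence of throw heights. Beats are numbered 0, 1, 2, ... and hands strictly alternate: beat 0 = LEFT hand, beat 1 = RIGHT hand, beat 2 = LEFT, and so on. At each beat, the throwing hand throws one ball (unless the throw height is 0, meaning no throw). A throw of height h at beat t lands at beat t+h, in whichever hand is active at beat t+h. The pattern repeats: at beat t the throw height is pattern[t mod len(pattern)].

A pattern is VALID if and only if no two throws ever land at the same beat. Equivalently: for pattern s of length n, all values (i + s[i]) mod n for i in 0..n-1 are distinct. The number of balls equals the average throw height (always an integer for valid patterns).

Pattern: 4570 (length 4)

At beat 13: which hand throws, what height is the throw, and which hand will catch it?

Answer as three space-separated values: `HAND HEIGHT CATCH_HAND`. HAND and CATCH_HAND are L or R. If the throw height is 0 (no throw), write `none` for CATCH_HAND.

Answer: R 5 L

Derivation:
Beat 13: 13 mod 2 = 1, so hand = R
Throw height = pattern[13 mod 4] = pattern[1] = 5
Lands at beat 13+5=18, 18 mod 2 = 0, so catch hand = L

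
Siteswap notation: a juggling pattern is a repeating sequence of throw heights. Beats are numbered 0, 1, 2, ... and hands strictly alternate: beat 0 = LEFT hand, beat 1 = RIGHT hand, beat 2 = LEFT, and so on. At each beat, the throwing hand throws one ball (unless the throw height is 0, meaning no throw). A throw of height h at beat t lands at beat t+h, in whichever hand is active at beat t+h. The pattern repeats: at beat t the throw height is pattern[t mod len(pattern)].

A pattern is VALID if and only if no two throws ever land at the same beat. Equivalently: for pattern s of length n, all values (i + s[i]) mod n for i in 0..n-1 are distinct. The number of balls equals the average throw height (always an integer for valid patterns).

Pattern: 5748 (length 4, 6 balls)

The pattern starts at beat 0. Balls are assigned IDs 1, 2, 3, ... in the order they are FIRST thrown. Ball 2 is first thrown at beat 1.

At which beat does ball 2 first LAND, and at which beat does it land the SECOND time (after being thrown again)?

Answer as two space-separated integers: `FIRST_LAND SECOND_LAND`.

Answer: 8 13

Derivation:
Beat 0 (L): throw ball1 h=5 -> lands@5:R; in-air after throw: [b1@5:R]
Beat 1 (R): throw ball2 h=7 -> lands@8:L; in-air after throw: [b1@5:R b2@8:L]
Beat 2 (L): throw ball3 h=4 -> lands@6:L; in-air after throw: [b1@5:R b3@6:L b2@8:L]
Beat 3 (R): throw ball4 h=8 -> lands@11:R; in-air after throw: [b1@5:R b3@6:L b2@8:L b4@11:R]
Beat 4 (L): throw ball5 h=5 -> lands@9:R; in-air after throw: [b1@5:R b3@6:L b2@8:L b5@9:R b4@11:R]
Beat 5 (R): throw ball1 h=7 -> lands@12:L; in-air after throw: [b3@6:L b2@8:L b5@9:R b4@11:R b1@12:L]
Beat 6 (L): throw ball3 h=4 -> lands@10:L; in-air after throw: [b2@8:L b5@9:R b3@10:L b4@11:R b1@12:L]
Beat 7 (R): throw ball6 h=8 -> lands@15:R; in-air after throw: [b2@8:L b5@9:R b3@10:L b4@11:R b1@12:L b6@15:R]
Beat 8 (L): throw ball2 h=5 -> lands@13:R; in-air after throw: [b5@9:R b3@10:L b4@11:R b1@12:L b2@13:R b6@15:R]
Beat 9 (R): throw ball5 h=7 -> lands@16:L; in-air after throw: [b3@10:L b4@11:R b1@12:L b2@13:R b6@15:R b5@16:L]
Beat 10 (L): throw ball3 h=4 -> lands@14:L; in-air after throw: [b4@11:R b1@12:L b2@13:R b3@14:L b6@15:R b5@16:L]
Beat 11 (R): throw ball4 h=8 -> lands@19:R; in-air after throw: [b1@12:L b2@13:R b3@14:L b6@15:R b5@16:L b4@19:R]
Beat 12 (L): throw ball1 h=5 -> lands@17:R; in-air after throw: [b2@13:R b3@14:L b6@15:R b5@16:L b1@17:R b4@19:R]
Beat 13 (R): throw ball2 h=7 -> lands@20:L; in-air after throw: [b3@14:L b6@15:R b5@16:L b1@17:R b4@19:R b2@20:L]
Ball 2: thrown@1 h=7 -> first land @8; rethrown@8 h=5 -> second land @13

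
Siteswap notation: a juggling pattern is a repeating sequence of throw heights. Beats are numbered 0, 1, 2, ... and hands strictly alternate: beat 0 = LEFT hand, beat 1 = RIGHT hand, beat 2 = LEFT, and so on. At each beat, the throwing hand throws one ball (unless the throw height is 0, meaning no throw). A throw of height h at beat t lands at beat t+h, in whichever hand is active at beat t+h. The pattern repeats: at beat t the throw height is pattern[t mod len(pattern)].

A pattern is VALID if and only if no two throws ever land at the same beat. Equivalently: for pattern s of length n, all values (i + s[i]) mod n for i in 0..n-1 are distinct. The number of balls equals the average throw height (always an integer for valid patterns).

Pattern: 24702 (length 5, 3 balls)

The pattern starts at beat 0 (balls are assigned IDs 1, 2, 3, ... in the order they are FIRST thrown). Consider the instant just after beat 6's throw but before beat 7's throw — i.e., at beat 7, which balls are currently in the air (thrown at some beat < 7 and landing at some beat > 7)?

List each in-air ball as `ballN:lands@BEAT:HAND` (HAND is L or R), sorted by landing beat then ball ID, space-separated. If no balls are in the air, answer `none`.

Answer: ball1:lands@9:R ball3:lands@10:L

Derivation:
Beat 0 (L): throw ball1 h=2 -> lands@2:L; in-air after throw: [b1@2:L]
Beat 1 (R): throw ball2 h=4 -> lands@5:R; in-air after throw: [b1@2:L b2@5:R]
Beat 2 (L): throw ball1 h=7 -> lands@9:R; in-air after throw: [b2@5:R b1@9:R]
Beat 4 (L): throw ball3 h=2 -> lands@6:L; in-air after throw: [b2@5:R b3@6:L b1@9:R]
Beat 5 (R): throw ball2 h=2 -> lands@7:R; in-air after throw: [b3@6:L b2@7:R b1@9:R]
Beat 6 (L): throw ball3 h=4 -> lands@10:L; in-air after throw: [b2@7:R b1@9:R b3@10:L]
Beat 7 (R): throw ball2 h=7 -> lands@14:L; in-air after throw: [b1@9:R b3@10:L b2@14:L]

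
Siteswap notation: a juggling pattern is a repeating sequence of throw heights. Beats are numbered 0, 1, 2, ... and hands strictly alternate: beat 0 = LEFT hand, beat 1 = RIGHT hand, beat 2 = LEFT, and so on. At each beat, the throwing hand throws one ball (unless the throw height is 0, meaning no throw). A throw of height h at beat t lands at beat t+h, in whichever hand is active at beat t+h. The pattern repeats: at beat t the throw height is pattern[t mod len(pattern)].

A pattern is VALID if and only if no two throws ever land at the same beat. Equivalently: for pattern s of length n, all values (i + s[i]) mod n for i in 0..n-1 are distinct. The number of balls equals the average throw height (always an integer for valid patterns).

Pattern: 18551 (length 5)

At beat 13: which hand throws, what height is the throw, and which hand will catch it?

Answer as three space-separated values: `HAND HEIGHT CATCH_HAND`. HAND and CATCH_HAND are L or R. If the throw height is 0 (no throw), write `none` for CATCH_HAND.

Beat 13: 13 mod 2 = 1, so hand = R
Throw height = pattern[13 mod 5] = pattern[3] = 5
Lands at beat 13+5=18, 18 mod 2 = 0, so catch hand = L

Answer: R 5 L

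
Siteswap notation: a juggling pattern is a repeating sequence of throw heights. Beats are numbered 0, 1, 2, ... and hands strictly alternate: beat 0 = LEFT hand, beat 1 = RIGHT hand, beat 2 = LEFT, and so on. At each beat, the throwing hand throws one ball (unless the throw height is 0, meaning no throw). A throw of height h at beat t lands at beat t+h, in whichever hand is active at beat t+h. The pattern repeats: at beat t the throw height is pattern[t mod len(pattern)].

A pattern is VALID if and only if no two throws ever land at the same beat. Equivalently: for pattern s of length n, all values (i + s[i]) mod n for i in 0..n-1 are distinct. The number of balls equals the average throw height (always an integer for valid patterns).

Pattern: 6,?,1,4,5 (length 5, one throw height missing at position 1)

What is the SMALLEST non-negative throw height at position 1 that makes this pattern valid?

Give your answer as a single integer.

Answer: 4

Derivation:
i=0: (0 + 6) mod 5 = 1
i=1: s[i]=? (unknown)
i=2: (2 + 1) mod 5 = 3
i=3: (3 + 4) mod 5 = 2
i=4: (4 + 5) mod 5 = 4
Known residues: [1, 2, 3, 4]; need a permutation of 0..4, so missing residue r = 0
Need (1 + s) mod 5 = 0; smallest s = (0 - 1) mod 5 = 4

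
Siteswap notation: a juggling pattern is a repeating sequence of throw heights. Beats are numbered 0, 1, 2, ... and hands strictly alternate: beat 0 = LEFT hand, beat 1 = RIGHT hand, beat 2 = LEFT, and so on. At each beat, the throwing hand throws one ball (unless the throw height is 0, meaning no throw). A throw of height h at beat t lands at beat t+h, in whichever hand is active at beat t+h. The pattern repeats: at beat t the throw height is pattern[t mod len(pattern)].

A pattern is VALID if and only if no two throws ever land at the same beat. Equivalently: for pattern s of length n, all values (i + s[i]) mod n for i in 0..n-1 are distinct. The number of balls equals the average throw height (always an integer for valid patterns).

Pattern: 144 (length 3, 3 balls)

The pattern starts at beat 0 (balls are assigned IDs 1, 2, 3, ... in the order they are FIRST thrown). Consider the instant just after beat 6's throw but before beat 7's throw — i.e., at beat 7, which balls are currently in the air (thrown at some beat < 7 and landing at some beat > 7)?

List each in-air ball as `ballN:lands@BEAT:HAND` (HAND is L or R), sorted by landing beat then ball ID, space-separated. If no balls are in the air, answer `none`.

Answer: ball3:lands@8:L ball1:lands@9:R

Derivation:
Beat 0 (L): throw ball1 h=1 -> lands@1:R; in-air after throw: [b1@1:R]
Beat 1 (R): throw ball1 h=4 -> lands@5:R; in-air after throw: [b1@5:R]
Beat 2 (L): throw ball2 h=4 -> lands@6:L; in-air after throw: [b1@5:R b2@6:L]
Beat 3 (R): throw ball3 h=1 -> lands@4:L; in-air after throw: [b3@4:L b1@5:R b2@6:L]
Beat 4 (L): throw ball3 h=4 -> lands@8:L; in-air after throw: [b1@5:R b2@6:L b3@8:L]
Beat 5 (R): throw ball1 h=4 -> lands@9:R; in-air after throw: [b2@6:L b3@8:L b1@9:R]
Beat 6 (L): throw ball2 h=1 -> lands@7:R; in-air after throw: [b2@7:R b3@8:L b1@9:R]
Beat 7 (R): throw ball2 h=4 -> lands@11:R; in-air after throw: [b3@8:L b1@9:R b2@11:R]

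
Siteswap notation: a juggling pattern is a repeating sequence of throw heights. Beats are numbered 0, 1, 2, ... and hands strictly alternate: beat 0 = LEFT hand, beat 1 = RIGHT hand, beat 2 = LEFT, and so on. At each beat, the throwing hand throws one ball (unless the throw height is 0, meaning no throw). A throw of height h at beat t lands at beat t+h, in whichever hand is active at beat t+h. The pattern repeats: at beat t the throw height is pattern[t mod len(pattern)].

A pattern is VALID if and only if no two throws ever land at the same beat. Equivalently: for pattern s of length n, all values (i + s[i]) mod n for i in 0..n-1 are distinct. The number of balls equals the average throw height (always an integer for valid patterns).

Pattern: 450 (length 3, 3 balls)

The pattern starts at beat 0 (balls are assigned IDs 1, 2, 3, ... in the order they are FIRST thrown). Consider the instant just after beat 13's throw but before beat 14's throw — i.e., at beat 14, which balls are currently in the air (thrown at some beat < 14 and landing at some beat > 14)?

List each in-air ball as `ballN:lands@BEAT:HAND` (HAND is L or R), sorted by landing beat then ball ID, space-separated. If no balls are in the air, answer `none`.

Answer: ball2:lands@15:R ball3:lands@16:L ball1:lands@18:L

Derivation:
Beat 0 (L): throw ball1 h=4 -> lands@4:L; in-air after throw: [b1@4:L]
Beat 1 (R): throw ball2 h=5 -> lands@6:L; in-air after throw: [b1@4:L b2@6:L]
Beat 3 (R): throw ball3 h=4 -> lands@7:R; in-air after throw: [b1@4:L b2@6:L b3@7:R]
Beat 4 (L): throw ball1 h=5 -> lands@9:R; in-air after throw: [b2@6:L b3@7:R b1@9:R]
Beat 6 (L): throw ball2 h=4 -> lands@10:L; in-air after throw: [b3@7:R b1@9:R b2@10:L]
Beat 7 (R): throw ball3 h=5 -> lands@12:L; in-air after throw: [b1@9:R b2@10:L b3@12:L]
Beat 9 (R): throw ball1 h=4 -> lands@13:R; in-air after throw: [b2@10:L b3@12:L b1@13:R]
Beat 10 (L): throw ball2 h=5 -> lands@15:R; in-air after throw: [b3@12:L b1@13:R b2@15:R]
Beat 12 (L): throw ball3 h=4 -> lands@16:L; in-air after throw: [b1@13:R b2@15:R b3@16:L]
Beat 13 (R): throw ball1 h=5 -> lands@18:L; in-air after throw: [b2@15:R b3@16:L b1@18:L]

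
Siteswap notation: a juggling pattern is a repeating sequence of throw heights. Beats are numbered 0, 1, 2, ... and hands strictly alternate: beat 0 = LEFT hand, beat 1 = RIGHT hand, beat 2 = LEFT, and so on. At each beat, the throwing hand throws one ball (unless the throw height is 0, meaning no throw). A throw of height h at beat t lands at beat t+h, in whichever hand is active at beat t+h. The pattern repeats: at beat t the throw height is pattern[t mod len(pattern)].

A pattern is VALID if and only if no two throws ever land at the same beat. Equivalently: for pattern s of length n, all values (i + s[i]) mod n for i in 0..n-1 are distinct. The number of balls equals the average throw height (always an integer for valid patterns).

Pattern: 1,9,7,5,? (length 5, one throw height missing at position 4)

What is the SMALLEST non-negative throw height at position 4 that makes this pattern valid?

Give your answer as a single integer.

i=0: (0 + 1) mod 5 = 1
i=1: (1 + 9) mod 5 = 0
i=2: (2 + 7) mod 5 = 4
i=3: (3 + 5) mod 5 = 3
i=4: s[i]=? (unknown)
Known residues: [0, 1, 3, 4]; need a permutation of 0..4, so missing residue r = 2
Need (4 + s) mod 5 = 2; smallest s = (2 - 4) mod 5 = 3

Answer: 3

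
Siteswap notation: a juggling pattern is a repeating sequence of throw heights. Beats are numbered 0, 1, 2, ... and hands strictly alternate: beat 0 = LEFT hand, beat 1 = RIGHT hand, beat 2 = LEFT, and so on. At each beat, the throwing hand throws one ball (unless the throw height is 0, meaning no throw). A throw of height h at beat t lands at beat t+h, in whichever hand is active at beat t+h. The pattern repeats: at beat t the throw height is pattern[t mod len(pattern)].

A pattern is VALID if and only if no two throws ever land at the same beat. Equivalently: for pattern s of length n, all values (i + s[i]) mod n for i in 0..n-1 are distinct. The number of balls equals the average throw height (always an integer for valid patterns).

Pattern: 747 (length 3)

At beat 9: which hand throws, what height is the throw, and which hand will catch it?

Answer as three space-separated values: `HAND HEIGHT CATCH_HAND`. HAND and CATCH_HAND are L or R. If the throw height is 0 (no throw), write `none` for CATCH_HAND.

Answer: R 7 L

Derivation:
Beat 9: 9 mod 2 = 1, so hand = R
Throw height = pattern[9 mod 3] = pattern[0] = 7
Lands at beat 9+7=16, 16 mod 2 = 0, so catch hand = L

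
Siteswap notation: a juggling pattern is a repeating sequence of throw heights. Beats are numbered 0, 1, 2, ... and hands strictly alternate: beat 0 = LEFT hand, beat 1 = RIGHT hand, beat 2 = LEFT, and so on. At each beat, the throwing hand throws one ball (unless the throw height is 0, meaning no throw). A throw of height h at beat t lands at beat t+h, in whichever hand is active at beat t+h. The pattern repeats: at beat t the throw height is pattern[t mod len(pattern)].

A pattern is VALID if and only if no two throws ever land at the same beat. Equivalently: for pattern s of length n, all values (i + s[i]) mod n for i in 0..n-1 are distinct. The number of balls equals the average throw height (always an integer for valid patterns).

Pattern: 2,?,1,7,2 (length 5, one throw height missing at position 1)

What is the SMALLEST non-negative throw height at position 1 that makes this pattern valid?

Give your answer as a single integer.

i=0: (0 + 2) mod 5 = 2
i=1: s[i]=? (unknown)
i=2: (2 + 1) mod 5 = 3
i=3: (3 + 7) mod 5 = 0
i=4: (4 + 2) mod 5 = 1
Known residues: [0, 1, 2, 3]; need a permutation of 0..4, so missing residue r = 4
Need (1 + s) mod 5 = 4; smallest s = (4 - 1) mod 5 = 3

Answer: 3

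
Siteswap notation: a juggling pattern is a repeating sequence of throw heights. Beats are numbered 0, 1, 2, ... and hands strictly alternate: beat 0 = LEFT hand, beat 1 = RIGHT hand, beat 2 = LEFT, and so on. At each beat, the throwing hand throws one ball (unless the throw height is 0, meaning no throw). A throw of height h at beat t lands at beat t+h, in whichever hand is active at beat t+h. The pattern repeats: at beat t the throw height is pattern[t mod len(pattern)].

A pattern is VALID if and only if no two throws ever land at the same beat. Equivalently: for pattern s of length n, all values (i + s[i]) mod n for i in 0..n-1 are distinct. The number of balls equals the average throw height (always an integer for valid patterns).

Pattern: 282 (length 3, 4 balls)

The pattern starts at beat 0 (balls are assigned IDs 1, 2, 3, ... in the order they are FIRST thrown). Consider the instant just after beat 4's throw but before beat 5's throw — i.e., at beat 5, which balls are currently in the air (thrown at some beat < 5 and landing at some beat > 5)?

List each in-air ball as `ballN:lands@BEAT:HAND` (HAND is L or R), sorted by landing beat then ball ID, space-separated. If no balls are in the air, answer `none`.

Answer: ball2:lands@9:R ball1:lands@12:L

Derivation:
Beat 0 (L): throw ball1 h=2 -> lands@2:L; in-air after throw: [b1@2:L]
Beat 1 (R): throw ball2 h=8 -> lands@9:R; in-air after throw: [b1@2:L b2@9:R]
Beat 2 (L): throw ball1 h=2 -> lands@4:L; in-air after throw: [b1@4:L b2@9:R]
Beat 3 (R): throw ball3 h=2 -> lands@5:R; in-air after throw: [b1@4:L b3@5:R b2@9:R]
Beat 4 (L): throw ball1 h=8 -> lands@12:L; in-air after throw: [b3@5:R b2@9:R b1@12:L]
Beat 5 (R): throw ball3 h=2 -> lands@7:R; in-air after throw: [b3@7:R b2@9:R b1@12:L]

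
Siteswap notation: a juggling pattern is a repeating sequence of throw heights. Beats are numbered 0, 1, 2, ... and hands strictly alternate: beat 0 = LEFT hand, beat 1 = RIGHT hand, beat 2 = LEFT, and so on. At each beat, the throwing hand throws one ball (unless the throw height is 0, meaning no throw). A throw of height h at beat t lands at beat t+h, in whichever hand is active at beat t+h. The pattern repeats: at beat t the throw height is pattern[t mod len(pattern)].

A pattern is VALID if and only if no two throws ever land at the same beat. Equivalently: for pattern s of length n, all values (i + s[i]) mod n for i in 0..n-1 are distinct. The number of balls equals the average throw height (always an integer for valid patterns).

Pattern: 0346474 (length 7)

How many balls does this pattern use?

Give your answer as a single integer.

Pattern = [0, 3, 4, 6, 4, 7, 4], length n = 7
  position 0: throw height = 0, running sum = 0
  position 1: throw height = 3, running sum = 3
  position 2: throw height = 4, running sum = 7
  position 3: throw height = 6, running sum = 13
  position 4: throw height = 4, running sum = 17
  position 5: throw height = 7, running sum = 24
  position 6: throw height = 4, running sum = 28
Total sum = 28; balls = sum / n = 28 / 7 = 4

Answer: 4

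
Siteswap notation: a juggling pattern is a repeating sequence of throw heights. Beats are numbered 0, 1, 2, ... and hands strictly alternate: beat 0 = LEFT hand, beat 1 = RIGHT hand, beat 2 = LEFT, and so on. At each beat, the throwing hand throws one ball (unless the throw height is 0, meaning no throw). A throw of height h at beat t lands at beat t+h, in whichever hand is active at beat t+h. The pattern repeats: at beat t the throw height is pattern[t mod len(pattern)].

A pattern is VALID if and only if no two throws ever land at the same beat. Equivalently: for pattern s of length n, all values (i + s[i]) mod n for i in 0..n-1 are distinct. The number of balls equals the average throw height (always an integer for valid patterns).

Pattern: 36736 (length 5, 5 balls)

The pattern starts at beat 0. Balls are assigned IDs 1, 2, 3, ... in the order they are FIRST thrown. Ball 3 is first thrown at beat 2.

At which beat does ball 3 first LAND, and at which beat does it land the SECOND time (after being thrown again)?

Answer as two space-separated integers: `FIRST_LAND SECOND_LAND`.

Beat 0 (L): throw ball1 h=3 -> lands@3:R; in-air after throw: [b1@3:R]
Beat 1 (R): throw ball2 h=6 -> lands@7:R; in-air after throw: [b1@3:R b2@7:R]
Beat 2 (L): throw ball3 h=7 -> lands@9:R; in-air after throw: [b1@3:R b2@7:R b3@9:R]
Beat 3 (R): throw ball1 h=3 -> lands@6:L; in-air after throw: [b1@6:L b2@7:R b3@9:R]
Beat 4 (L): throw ball4 h=6 -> lands@10:L; in-air after throw: [b1@6:L b2@7:R b3@9:R b4@10:L]
Beat 5 (R): throw ball5 h=3 -> lands@8:L; in-air after throw: [b1@6:L b2@7:R b5@8:L b3@9:R b4@10:L]
Beat 6 (L): throw ball1 h=6 -> lands@12:L; in-air after throw: [b2@7:R b5@8:L b3@9:R b4@10:L b1@12:L]
Beat 7 (R): throw ball2 h=7 -> lands@14:L; in-air after throw: [b5@8:L b3@9:R b4@10:L b1@12:L b2@14:L]
Beat 8 (L): throw ball5 h=3 -> lands@11:R; in-air after throw: [b3@9:R b4@10:L b5@11:R b1@12:L b2@14:L]
Beat 9 (R): throw ball3 h=6 -> lands@15:R; in-air after throw: [b4@10:L b5@11:R b1@12:L b2@14:L b3@15:R]
Beat 10 (L): throw ball4 h=3 -> lands@13:R; in-air after throw: [b5@11:R b1@12:L b4@13:R b2@14:L b3@15:R]
Beat 11 (R): throw ball5 h=6 -> lands@17:R; in-air after throw: [b1@12:L b4@13:R b2@14:L b3@15:R b5@17:R]
Beat 12 (L): throw ball1 h=7 -> lands@19:R; in-air after throw: [b4@13:R b2@14:L b3@15:R b5@17:R b1@19:R]
Beat 13 (R): throw ball4 h=3 -> lands@16:L; in-air after throw: [b2@14:L b3@15:R b4@16:L b5@17:R b1@19:R]
Ball 3: thrown@2 h=7 -> first land @9; rethrown@9 h=6 -> second land @15

Answer: 9 15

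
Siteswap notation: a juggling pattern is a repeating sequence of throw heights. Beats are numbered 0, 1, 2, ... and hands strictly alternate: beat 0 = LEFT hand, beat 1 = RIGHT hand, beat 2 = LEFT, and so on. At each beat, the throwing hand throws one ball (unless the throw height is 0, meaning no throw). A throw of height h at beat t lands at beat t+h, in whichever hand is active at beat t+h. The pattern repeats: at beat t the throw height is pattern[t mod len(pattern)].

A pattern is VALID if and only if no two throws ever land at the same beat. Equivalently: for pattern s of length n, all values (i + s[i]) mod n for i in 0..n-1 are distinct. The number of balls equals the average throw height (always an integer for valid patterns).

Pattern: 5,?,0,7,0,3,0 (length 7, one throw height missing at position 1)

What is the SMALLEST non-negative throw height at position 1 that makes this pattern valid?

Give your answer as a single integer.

Answer: 6

Derivation:
i=0: (0 + 5) mod 7 = 5
i=1: s[i]=? (unknown)
i=2: (2 + 0) mod 7 = 2
i=3: (3 + 7) mod 7 = 3
i=4: (4 + 0) mod 7 = 4
i=5: (5 + 3) mod 7 = 1
i=6: (6 + 0) mod 7 = 6
Known residues: [1, 2, 3, 4, 5, 6]; need a permutation of 0..6, so missing residue r = 0
Need (1 + s) mod 7 = 0; smallest s = (0 - 1) mod 7 = 6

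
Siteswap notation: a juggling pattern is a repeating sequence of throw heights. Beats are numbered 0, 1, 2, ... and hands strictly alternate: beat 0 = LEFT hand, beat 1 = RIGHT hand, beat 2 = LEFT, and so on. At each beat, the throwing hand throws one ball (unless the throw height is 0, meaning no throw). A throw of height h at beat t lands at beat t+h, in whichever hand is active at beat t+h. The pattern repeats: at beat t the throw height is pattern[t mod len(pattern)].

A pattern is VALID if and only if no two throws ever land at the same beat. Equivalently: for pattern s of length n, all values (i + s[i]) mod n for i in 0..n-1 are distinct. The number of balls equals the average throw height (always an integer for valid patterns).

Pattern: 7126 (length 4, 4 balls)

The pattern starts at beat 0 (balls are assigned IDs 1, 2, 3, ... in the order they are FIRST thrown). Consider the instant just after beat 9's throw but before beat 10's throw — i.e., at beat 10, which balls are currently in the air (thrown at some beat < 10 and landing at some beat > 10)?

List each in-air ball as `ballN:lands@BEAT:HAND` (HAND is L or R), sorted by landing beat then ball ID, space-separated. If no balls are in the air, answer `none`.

Beat 0 (L): throw ball1 h=7 -> lands@7:R; in-air after throw: [b1@7:R]
Beat 1 (R): throw ball2 h=1 -> lands@2:L; in-air after throw: [b2@2:L b1@7:R]
Beat 2 (L): throw ball2 h=2 -> lands@4:L; in-air after throw: [b2@4:L b1@7:R]
Beat 3 (R): throw ball3 h=6 -> lands@9:R; in-air after throw: [b2@4:L b1@7:R b3@9:R]
Beat 4 (L): throw ball2 h=7 -> lands@11:R; in-air after throw: [b1@7:R b3@9:R b2@11:R]
Beat 5 (R): throw ball4 h=1 -> lands@6:L; in-air after throw: [b4@6:L b1@7:R b3@9:R b2@11:R]
Beat 6 (L): throw ball4 h=2 -> lands@8:L; in-air after throw: [b1@7:R b4@8:L b3@9:R b2@11:R]
Beat 7 (R): throw ball1 h=6 -> lands@13:R; in-air after throw: [b4@8:L b3@9:R b2@11:R b1@13:R]
Beat 8 (L): throw ball4 h=7 -> lands@15:R; in-air after throw: [b3@9:R b2@11:R b1@13:R b4@15:R]
Beat 9 (R): throw ball3 h=1 -> lands@10:L; in-air after throw: [b3@10:L b2@11:R b1@13:R b4@15:R]
Beat 10 (L): throw ball3 h=2 -> lands@12:L; in-air after throw: [b2@11:R b3@12:L b1@13:R b4@15:R]

Answer: ball2:lands@11:R ball1:lands@13:R ball4:lands@15:R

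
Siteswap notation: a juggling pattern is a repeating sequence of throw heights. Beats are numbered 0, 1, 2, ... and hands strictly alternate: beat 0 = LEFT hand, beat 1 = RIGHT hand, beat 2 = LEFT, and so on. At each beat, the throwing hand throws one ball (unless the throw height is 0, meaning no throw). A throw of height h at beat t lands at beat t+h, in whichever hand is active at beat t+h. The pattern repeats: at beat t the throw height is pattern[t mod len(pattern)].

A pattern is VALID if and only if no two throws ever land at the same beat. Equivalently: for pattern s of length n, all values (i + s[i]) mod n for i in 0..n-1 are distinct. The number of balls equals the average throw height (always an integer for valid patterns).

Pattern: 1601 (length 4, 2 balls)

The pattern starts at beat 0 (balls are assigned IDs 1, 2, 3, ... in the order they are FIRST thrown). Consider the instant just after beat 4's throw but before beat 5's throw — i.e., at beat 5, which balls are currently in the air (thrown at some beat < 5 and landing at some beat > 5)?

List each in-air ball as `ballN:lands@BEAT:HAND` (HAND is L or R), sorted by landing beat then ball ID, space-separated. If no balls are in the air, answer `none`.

Beat 0 (L): throw ball1 h=1 -> lands@1:R; in-air after throw: [b1@1:R]
Beat 1 (R): throw ball1 h=6 -> lands@7:R; in-air after throw: [b1@7:R]
Beat 3 (R): throw ball2 h=1 -> lands@4:L; in-air after throw: [b2@4:L b1@7:R]
Beat 4 (L): throw ball2 h=1 -> lands@5:R; in-air after throw: [b2@5:R b1@7:R]
Beat 5 (R): throw ball2 h=6 -> lands@11:R; in-air after throw: [b1@7:R b2@11:R]

Answer: ball1:lands@7:R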